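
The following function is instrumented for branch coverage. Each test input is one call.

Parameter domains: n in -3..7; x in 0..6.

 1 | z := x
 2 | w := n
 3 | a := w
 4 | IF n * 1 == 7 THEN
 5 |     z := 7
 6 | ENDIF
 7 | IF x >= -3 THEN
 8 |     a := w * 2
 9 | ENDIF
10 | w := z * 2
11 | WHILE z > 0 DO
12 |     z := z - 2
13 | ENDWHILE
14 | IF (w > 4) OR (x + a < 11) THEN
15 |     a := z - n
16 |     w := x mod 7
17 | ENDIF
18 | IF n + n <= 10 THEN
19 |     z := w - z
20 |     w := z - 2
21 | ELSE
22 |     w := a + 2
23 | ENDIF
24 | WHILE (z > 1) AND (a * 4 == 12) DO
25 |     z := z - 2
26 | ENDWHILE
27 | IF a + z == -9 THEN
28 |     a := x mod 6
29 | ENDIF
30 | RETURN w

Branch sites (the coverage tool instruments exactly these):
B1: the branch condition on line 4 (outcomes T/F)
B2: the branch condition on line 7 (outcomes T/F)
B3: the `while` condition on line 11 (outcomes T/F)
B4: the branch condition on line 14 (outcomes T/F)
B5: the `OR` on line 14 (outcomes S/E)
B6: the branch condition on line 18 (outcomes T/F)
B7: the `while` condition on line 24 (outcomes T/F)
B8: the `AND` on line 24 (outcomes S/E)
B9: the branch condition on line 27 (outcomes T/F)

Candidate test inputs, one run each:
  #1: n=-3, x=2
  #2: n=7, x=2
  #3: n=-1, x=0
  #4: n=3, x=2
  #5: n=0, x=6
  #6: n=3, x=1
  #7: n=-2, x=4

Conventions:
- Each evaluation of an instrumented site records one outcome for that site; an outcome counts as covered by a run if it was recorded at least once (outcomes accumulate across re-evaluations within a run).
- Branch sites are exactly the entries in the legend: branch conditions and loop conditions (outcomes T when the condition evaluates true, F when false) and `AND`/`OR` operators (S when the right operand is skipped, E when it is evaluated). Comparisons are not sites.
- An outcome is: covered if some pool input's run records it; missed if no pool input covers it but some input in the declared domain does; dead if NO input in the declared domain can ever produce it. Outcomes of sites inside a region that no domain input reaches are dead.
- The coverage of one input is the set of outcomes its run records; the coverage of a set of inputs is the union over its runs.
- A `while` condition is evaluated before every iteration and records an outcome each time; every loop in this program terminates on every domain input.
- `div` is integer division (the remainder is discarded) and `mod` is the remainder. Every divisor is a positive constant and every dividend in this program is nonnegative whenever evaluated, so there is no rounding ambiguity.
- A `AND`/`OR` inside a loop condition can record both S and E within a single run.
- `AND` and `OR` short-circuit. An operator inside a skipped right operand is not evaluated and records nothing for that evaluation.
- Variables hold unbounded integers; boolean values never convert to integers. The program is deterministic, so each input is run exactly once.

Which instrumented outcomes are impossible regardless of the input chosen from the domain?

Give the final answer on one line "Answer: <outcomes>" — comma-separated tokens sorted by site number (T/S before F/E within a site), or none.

running all 77 domain inputs and tallying outcomes:
  B2=F: zero occurrences over every domain input -> dead
  reachable outcomes have witnesses, e.g. B1=T (e.g. n=7, x=0), B1=F (e.g. n=-3, x=0), B2=T (e.g. n=-3, x=0), B3=T (e.g. n=-3, x=1)

Answer: B2=F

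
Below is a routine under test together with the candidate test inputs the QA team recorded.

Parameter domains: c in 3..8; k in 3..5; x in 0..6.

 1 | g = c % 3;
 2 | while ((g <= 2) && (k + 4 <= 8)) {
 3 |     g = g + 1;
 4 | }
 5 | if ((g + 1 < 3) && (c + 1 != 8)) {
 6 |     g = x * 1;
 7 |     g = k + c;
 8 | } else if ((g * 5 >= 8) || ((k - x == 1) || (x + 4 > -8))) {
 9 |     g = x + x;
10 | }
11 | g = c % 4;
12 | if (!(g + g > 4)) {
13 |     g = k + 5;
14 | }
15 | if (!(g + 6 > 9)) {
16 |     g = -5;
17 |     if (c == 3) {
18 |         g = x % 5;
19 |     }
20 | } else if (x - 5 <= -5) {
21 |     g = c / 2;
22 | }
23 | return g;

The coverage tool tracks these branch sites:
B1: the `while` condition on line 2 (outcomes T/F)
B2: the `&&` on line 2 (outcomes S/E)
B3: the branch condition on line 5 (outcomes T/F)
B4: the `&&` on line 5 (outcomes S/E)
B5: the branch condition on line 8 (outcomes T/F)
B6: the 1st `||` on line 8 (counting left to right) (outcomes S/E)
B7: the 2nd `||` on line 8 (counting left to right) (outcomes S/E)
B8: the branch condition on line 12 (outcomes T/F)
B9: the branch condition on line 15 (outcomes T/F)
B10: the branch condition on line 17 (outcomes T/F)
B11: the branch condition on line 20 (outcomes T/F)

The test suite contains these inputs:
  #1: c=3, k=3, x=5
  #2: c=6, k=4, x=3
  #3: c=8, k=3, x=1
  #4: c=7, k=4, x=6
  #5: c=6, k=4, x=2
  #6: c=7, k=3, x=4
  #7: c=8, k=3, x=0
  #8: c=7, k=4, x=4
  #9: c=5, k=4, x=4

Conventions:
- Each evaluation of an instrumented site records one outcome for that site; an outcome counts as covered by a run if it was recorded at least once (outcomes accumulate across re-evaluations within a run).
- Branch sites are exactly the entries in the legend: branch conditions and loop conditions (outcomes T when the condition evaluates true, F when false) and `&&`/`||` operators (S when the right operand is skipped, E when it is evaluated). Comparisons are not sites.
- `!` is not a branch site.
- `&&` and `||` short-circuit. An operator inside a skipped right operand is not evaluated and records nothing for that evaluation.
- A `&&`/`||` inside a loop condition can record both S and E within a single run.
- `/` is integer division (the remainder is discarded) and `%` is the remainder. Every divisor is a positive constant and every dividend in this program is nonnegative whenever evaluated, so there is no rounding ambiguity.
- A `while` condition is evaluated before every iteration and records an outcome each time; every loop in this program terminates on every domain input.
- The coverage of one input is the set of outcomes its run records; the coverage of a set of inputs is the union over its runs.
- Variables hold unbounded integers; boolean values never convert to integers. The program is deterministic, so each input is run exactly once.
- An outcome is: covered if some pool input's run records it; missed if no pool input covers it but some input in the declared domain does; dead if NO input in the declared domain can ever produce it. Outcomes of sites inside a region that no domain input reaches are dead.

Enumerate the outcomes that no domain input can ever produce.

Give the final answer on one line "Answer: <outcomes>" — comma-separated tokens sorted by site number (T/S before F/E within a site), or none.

exhaustive pass over the 126-input domain:
  B5=F: never recorded by any domain input -> dead
  reachable outcomes have witnesses, e.g. B1=T (e.g. c=3, k=3, x=0), B1=F (e.g. c=3, k=3, x=0), B2=S (e.g. c=3, k=3, x=0), B2=E (e.g. c=3, k=3, x=0)

Answer: B5=F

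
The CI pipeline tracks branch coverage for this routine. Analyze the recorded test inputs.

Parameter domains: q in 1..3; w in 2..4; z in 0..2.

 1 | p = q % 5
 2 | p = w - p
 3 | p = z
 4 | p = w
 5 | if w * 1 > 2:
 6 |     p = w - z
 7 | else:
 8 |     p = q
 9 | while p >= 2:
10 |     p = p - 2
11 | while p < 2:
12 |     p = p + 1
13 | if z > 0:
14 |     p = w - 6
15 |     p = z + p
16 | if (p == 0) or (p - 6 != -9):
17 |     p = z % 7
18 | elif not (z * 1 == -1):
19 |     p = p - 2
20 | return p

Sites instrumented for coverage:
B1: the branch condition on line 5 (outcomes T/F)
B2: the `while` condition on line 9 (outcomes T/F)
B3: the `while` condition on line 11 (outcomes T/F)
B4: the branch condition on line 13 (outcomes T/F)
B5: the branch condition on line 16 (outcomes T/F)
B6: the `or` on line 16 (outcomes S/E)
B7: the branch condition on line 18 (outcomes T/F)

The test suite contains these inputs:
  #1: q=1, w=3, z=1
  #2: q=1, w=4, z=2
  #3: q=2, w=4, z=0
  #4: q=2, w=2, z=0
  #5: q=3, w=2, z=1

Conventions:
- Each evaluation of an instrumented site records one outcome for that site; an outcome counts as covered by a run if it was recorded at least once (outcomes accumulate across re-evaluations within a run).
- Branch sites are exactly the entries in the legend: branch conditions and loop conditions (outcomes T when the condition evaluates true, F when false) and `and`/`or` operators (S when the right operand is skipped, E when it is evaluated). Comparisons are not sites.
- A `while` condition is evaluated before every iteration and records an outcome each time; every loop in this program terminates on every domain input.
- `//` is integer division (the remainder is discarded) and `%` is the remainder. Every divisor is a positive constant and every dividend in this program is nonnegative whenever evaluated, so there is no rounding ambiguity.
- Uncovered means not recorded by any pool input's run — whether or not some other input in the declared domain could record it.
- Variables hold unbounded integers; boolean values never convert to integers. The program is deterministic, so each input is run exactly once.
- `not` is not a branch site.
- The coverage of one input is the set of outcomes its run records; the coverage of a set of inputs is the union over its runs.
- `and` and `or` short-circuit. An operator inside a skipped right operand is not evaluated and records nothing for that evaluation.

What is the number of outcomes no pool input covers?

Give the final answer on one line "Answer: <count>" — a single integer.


input #1, q=1, w=3, z=1: outcomes B1=T, B2=T, B2=F, B3=T, B3=F, B4=T, B5=T, B6=E
input #2, q=1, w=4, z=2: outcomes B1=T, B2=T, B2=F, B3=T, B3=F, B4=T, B5=T, B6=S
input #3, q=2, w=4, z=0: outcomes B1=T, B2=T, B2=F, B3=T, B3=F, B4=F, B5=T, B6=E
input #4, q=2, w=2, z=0: outcomes B1=F, B2=T, B2=F, B3=T, B3=F, B4=F, B5=T, B6=E
input #5, q=3, w=2, z=1: outcomes B1=F, B2=T, B2=F, B3=T, B3=F, B4=T, B5=F, B6=E, B7=T
union over the pool: B1=T, B1=F, B2=T, B2=F, B3=T, B3=F, B4=T, B4=F, B5=T, B5=F, B6=S, B6=E, B7=T
uncovered (1 of 14): B7=F
Answer: 1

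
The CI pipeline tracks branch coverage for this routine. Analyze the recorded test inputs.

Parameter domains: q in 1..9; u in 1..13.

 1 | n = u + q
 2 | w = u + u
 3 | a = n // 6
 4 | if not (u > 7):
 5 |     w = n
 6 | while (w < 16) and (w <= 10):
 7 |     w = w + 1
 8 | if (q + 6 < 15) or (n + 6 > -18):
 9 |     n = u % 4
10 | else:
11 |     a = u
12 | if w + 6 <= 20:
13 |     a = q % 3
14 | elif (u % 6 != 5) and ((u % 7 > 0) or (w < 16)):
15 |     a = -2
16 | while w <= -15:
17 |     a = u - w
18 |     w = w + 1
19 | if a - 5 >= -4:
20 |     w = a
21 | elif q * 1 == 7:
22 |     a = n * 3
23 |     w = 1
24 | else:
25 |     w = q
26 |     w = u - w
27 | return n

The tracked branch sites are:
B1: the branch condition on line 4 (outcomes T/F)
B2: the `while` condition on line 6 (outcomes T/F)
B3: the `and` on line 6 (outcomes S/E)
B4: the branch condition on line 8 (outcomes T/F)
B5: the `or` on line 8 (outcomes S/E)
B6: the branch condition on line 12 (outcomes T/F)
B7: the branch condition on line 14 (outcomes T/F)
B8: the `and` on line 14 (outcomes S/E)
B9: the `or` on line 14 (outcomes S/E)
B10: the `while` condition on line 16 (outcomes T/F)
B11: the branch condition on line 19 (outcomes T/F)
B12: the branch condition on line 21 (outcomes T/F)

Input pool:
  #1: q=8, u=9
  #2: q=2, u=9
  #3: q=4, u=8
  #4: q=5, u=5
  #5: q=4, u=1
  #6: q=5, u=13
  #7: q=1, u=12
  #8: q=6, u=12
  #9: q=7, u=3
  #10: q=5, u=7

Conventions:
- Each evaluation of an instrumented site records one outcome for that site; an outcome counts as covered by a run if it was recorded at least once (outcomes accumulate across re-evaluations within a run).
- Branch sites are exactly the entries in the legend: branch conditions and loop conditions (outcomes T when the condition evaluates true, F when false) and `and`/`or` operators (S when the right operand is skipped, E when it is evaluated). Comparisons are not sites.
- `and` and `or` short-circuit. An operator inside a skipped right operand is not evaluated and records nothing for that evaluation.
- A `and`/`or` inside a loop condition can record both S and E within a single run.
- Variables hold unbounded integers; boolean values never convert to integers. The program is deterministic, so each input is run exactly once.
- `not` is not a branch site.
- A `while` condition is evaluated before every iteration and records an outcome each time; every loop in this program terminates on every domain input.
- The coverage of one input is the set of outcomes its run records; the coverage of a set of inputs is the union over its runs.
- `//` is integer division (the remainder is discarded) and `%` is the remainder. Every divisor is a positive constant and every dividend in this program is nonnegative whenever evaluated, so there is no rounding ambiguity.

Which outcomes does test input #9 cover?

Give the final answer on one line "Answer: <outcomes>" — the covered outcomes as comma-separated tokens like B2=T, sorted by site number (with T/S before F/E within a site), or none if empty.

Running input #9 (q=7, u=3), event by event:
  B1->T, B3->E, B2->T, B3->E, B2->F, B5->S, B4->T, B6->T, B10->F, B11->T
collecting distinct outcomes: B1=T, B2=T, B2=F, B3=E, B4=T, B5=S, B6=T, B10=F, B11=T

Answer: B1=T, B2=T, B2=F, B3=E, B4=T, B5=S, B6=T, B10=F, B11=T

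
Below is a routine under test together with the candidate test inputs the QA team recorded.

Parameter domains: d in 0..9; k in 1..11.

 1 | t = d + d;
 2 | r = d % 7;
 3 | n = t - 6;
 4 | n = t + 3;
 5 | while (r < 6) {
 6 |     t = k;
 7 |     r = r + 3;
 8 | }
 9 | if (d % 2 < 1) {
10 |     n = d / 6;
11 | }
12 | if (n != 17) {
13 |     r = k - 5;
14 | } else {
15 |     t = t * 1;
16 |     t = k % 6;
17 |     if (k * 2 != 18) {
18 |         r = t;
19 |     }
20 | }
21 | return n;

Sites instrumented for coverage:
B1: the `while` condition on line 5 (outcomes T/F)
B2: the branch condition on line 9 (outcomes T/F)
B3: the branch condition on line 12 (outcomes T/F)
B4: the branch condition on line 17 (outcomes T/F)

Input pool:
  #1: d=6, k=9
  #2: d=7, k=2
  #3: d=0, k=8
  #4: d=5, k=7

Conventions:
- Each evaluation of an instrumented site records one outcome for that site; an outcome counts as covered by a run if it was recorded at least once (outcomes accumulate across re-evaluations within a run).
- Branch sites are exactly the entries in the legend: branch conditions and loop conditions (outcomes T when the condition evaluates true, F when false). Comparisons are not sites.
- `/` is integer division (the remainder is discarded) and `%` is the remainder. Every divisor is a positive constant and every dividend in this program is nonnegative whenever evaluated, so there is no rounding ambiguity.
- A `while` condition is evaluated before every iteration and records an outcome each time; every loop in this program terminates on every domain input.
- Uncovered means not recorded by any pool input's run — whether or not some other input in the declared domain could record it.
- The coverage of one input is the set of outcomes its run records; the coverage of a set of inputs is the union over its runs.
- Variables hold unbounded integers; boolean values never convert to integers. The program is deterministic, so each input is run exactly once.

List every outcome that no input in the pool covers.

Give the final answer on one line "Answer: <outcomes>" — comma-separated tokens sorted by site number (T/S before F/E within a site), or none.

#1 (d=6, k=9) -> covered: B1=F, B2=T, B3=T
#2 (d=7, k=2) -> covered: B1=T, B1=F, B2=F, B3=F, B4=T
#3 (d=0, k=8) -> covered: B1=T, B1=F, B2=T, B3=T
#4 (d=5, k=7) -> covered: B1=T, B1=F, B2=F, B3=T
union over the pool: B1=T, B1=F, B2=T, B2=F, B3=T, B3=F, B4=T
uncovered (1 of 8): B4=F

Answer: B4=F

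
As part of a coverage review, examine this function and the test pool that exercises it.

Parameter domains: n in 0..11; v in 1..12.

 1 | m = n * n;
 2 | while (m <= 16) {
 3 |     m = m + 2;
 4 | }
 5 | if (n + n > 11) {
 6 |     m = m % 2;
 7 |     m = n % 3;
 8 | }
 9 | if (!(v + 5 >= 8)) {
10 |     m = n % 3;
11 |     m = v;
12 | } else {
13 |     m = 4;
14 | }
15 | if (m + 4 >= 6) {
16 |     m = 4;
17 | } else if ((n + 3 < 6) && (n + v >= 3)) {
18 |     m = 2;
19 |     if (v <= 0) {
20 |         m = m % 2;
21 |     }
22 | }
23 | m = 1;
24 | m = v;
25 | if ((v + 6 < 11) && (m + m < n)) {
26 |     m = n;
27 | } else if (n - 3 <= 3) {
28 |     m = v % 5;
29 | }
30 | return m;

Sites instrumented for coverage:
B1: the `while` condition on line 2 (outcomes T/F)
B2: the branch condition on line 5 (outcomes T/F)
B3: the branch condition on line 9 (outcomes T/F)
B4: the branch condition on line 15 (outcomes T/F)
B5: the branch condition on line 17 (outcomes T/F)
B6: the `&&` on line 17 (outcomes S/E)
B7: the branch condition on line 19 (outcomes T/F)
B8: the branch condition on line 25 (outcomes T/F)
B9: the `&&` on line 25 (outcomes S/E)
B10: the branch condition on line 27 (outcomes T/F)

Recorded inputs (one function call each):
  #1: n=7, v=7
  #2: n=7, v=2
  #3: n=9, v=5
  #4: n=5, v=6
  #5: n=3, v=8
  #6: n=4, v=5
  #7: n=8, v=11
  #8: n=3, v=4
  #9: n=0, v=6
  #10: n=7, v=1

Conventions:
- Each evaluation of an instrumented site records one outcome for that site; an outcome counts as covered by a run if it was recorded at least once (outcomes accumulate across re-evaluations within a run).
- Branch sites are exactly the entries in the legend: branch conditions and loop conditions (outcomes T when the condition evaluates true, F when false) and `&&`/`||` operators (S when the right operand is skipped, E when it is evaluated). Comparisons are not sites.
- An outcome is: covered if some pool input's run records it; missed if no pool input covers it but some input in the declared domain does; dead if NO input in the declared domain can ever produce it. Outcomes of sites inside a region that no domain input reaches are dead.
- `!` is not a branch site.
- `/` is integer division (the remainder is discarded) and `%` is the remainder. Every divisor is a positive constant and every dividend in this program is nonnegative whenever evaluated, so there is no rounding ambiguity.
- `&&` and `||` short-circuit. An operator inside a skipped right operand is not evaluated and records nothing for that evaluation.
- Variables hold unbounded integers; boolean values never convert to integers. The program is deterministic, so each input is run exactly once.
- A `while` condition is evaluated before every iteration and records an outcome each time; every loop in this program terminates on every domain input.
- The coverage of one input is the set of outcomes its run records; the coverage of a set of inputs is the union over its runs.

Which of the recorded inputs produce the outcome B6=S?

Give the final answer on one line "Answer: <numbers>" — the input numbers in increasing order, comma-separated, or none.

input #1 (n=7, v=7): does not record B6=S
input #2 (n=7, v=2): does not record B6=S
input #3 (n=9, v=5): does not record B6=S
input #4 (n=5, v=6): does not record B6=S
input #5 (n=3, v=8): does not record B6=S
input #6 (n=4, v=5): does not record B6=S
input #7 (n=8, v=11): does not record B6=S
input #8 (n=3, v=4): does not record B6=S
input #9 (n=0, v=6): does not record B6=S
input #10 (n=7, v=1): records B6=S

Answer: 10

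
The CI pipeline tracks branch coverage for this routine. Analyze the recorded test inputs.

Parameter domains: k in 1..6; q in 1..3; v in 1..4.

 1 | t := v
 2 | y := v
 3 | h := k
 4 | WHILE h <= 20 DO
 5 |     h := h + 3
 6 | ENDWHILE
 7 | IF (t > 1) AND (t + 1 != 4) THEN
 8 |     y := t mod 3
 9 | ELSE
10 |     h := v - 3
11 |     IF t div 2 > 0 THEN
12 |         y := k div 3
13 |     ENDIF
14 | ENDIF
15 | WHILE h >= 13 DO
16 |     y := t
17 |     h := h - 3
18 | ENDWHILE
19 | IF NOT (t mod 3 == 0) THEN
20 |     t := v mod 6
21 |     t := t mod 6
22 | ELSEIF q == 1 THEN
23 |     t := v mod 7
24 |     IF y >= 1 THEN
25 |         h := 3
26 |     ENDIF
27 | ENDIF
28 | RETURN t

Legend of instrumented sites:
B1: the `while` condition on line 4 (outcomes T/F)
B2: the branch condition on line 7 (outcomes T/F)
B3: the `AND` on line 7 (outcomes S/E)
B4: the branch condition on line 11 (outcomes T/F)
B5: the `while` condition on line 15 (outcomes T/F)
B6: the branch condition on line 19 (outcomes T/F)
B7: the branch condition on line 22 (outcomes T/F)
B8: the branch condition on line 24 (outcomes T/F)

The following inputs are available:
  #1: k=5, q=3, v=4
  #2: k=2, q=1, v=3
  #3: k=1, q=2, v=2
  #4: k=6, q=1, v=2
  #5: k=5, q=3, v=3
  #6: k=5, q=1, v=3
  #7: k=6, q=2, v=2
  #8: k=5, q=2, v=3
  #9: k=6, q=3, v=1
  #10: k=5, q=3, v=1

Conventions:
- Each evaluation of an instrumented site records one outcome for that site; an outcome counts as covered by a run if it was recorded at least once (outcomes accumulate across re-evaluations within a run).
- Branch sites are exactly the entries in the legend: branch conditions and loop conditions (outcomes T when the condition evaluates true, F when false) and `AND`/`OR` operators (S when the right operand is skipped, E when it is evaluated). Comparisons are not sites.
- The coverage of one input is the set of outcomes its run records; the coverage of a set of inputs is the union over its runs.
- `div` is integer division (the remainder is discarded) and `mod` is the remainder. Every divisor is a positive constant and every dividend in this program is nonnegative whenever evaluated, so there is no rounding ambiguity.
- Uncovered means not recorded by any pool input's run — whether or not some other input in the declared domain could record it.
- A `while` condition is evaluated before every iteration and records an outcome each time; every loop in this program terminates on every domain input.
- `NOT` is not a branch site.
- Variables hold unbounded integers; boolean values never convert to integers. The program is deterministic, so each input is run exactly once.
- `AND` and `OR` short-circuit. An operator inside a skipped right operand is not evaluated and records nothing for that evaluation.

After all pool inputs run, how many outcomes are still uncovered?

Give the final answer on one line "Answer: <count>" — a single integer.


run #1 (k=5, q=3, v=4) runs B1->T, B1->T, B1->T, B1->T, B1->T, B1->T, B1->F, B3->E, B2->T, B5->T, B5->T, B5->T, B5->T, B5->F, ...; records B1=T, B1=F, B2=T, B3=E, B5=T, B5=F, B6=T
run #2 (k=2, q=1, v=3) runs B1->T, B1->T, B1->T, B1->T, B1->T, B1->T, B1->T, B1->F, B3->E, B2->F, B4->T, B5->F, B6->F, B7->T, ...; records B1=T, B1=F, B2=F, B3=E, B4=T, B5=F, B6=F, B7=T, B8=F
run #3 (k=1, q=2, v=2) runs B1->T, B1->T, B1->T, B1->T, B1->T, B1->T, B1->T, B1->F, B3->E, B2->T, B5->T, B5->T, B5->T, B5->T, ...; records B1=T, B1=F, B2=T, B3=E, B5=T, B5=F, B6=T
run #4 (k=6, q=1, v=2) runs B1->T, B1->T, B1->T, B1->T, B1->T, B1->F, B3->E, B2->T, B5->T, B5->T, B5->T, B5->F, B6->T; records B1=T, B1=F, B2=T, B3=E, B5=T, B5=F, B6=T
run #5 (k=5, q=3, v=3) runs B1->T, B1->T, B1->T, B1->T, B1->T, B1->T, B1->F, B3->E, B2->F, B4->T, B5->F, B6->F, B7->F; records B1=T, B1=F, B2=F, B3=E, B4=T, B5=F, B6=F, B7=F
run #6 (k=5, q=1, v=3) runs B1->T, B1->T, B1->T, B1->T, B1->T, B1->T, B1->F, B3->E, B2->F, B4->T, B5->F, B6->F, B7->T, B8->T; records B1=T, B1=F, B2=F, B3=E, B4=T, B5=F, B6=F, B7=T, B8=T
run #7 (k=6, q=2, v=2) runs B1->T, B1->T, B1->T, B1->T, B1->T, B1->F, B3->E, B2->T, B5->T, B5->T, B5->T, B5->F, B6->T; records B1=T, B1=F, B2=T, B3=E, B5=T, B5=F, B6=T
run #8 (k=5, q=2, v=3) runs B1->T, B1->T, B1->T, B1->T, B1->T, B1->T, B1->F, B3->E, B2->F, B4->T, B5->F, B6->F, B7->F; records B1=T, B1=F, B2=F, B3=E, B4=T, B5=F, B6=F, B7=F
run #9 (k=6, q=3, v=1) runs B1->T, B1->T, B1->T, B1->T, B1->T, B1->F, B3->S, B2->F, B4->F, B5->F, B6->T; records B1=T, B1=F, B2=F, B3=S, B4=F, B5=F, B6=T
run #10 (k=5, q=3, v=1) runs B1->T, B1->T, B1->T, B1->T, B1->T, B1->T, B1->F, B3->S, B2->F, B4->F, B5->F, B6->T; records B1=T, B1=F, B2=F, B3=S, B4=F, B5=F, B6=T
union over the pool: B1=T, B1=F, B2=T, B2=F, B3=S, B3=E, B4=T, B4=F, B5=T, B5=F, B6=T, B6=F, B7=T, B7=F, B8=T, B8=F
uncovered (0 of 16): none
Answer: 0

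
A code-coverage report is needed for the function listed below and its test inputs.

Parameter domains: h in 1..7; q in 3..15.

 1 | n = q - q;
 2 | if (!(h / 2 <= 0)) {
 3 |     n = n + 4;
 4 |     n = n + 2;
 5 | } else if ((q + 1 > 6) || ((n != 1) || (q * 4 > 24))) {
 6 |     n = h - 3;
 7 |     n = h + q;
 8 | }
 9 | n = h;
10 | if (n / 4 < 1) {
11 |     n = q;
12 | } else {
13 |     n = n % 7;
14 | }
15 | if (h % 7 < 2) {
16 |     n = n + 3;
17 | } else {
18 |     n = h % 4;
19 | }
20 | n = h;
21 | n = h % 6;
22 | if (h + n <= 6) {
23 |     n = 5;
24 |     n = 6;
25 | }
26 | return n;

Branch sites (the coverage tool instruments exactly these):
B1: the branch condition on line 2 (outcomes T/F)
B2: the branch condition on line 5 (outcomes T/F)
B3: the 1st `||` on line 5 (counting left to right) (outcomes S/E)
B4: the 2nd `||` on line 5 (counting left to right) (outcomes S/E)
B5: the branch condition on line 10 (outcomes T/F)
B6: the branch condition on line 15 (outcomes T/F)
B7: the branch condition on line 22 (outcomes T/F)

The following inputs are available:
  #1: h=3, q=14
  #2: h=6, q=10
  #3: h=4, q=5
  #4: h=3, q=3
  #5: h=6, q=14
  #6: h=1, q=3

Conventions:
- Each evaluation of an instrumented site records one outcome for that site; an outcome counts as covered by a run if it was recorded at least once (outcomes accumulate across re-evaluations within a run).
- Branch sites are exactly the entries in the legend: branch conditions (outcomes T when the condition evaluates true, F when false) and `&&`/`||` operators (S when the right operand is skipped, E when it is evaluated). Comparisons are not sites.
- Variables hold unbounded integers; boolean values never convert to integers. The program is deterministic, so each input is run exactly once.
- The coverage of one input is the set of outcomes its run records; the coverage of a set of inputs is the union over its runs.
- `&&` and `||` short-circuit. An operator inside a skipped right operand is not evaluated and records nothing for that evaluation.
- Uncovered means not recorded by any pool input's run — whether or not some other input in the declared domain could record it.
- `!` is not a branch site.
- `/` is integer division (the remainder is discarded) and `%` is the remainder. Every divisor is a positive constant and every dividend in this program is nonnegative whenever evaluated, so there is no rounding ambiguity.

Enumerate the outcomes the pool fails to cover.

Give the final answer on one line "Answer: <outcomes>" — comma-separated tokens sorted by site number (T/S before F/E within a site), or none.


input #1, h=3, q=14: outcomes B1=T, B5=T, B6=F, B7=T
input #2, h=6, q=10: outcomes B1=T, B5=F, B6=F, B7=T
input #3, h=4, q=5: outcomes B1=T, B5=F, B6=F, B7=F
input #4, h=3, q=3: outcomes B1=T, B5=T, B6=F, B7=T
input #5, h=6, q=14: outcomes B1=T, B5=F, B6=F, B7=T
input #6, h=1, q=3: outcomes B1=F, B2=T, B3=E, B4=S, B5=T, B6=T, B7=T
union over the pool: B1=T, B1=F, B2=T, B3=E, B4=S, B5=T, B5=F, B6=T, B6=F, B7=T, B7=F
uncovered (3 of 14): B2=F, B3=S, B4=E
Answer: B2=F, B3=S, B4=E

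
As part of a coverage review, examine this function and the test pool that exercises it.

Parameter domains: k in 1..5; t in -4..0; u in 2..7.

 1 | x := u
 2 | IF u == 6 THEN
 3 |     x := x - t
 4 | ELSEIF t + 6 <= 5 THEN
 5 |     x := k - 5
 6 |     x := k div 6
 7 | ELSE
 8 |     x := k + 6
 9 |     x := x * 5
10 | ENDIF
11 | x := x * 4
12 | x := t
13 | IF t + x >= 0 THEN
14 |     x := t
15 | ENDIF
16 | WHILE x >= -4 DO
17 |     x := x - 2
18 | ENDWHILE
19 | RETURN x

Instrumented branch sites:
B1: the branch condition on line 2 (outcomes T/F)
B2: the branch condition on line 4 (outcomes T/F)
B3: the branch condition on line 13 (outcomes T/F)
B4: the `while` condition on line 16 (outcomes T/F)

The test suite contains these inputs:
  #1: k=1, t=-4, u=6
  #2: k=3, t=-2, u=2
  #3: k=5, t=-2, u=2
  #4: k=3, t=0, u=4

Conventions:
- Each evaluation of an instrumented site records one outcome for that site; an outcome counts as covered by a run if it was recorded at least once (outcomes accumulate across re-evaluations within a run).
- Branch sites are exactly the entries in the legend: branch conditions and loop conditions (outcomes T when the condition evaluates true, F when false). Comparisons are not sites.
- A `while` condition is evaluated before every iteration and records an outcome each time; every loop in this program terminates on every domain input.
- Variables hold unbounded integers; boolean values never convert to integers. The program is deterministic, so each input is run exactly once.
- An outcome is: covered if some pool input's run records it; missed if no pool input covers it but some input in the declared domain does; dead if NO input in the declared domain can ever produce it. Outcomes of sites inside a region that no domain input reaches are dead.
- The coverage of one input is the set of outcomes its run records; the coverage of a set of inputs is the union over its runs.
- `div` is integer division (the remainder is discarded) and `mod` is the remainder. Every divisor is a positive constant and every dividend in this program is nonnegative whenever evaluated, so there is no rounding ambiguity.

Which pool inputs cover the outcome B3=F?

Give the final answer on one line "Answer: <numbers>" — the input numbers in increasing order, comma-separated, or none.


input #1 (k=1, t=-4, u=6): covers B3=F
input #2 (k=3, t=-2, u=2): covers B3=F
input #3 (k=5, t=-2, u=2): covers B3=F
input #4 (k=3, t=0, u=4): misses B3=F
Answer: 1, 2, 3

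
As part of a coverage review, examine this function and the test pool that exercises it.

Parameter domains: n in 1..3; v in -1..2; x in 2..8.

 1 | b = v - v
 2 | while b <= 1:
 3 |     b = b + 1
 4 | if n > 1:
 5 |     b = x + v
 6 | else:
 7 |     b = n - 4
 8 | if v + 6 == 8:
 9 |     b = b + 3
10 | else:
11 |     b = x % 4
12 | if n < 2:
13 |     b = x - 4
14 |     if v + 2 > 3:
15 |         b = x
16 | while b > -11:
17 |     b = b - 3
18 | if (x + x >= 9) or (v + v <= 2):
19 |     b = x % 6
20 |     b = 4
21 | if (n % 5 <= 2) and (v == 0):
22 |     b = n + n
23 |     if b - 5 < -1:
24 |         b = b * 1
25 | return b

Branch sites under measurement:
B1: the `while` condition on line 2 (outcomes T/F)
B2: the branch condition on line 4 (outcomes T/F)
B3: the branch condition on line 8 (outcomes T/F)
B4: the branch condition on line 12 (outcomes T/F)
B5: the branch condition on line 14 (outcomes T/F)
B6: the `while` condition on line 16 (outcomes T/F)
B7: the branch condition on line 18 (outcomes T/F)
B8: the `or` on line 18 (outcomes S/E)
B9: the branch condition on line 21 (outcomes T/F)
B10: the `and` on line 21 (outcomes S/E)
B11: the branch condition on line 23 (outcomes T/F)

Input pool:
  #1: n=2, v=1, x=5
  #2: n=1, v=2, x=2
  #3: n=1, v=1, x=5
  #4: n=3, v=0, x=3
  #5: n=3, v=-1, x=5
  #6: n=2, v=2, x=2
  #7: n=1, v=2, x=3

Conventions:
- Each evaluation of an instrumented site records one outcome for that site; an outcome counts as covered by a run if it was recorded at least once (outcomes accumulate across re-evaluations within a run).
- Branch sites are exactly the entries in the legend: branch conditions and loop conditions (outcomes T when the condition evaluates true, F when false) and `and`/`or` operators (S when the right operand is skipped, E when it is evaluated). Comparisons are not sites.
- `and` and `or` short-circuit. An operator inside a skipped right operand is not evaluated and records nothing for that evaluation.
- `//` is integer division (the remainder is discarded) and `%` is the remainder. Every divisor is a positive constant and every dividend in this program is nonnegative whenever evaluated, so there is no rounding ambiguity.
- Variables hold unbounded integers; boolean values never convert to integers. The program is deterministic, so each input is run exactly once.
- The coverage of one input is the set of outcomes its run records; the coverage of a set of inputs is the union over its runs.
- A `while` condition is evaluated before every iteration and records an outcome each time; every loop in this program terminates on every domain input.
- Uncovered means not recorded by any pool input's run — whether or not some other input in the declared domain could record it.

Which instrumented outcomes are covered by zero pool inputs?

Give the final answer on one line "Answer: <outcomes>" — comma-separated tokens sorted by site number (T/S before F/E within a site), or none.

input #1, n=2, v=1, x=5: events B1->T, B1->T, B1->F, B2->T, B3->F, B4->F, B6->T, B6->T, B6->T, B6->T, B6->F, B8->S, B7->T, B10->E, ...; outcomes B1=T, B1=F, B2=T, B3=F, B4=F, B6=T, B6=F, B7=T, B8=S, B9=F, B10=E
input #2, n=1, v=2, x=2: events B1->T, B1->T, B1->F, B2->F, B3->T, B4->T, B5->T, B6->T, B6->T, B6->T, B6->T, B6->T, B6->F, B8->E, ...; outcomes B1=T, B1=F, B2=F, B3=T, B4=T, B5=T, B6=T, B6=F, B7=F, B8=E, B9=F, B10=E
input #3, n=1, v=1, x=5: events B1->T, B1->T, B1->F, B2->F, B3->F, B4->T, B5->F, B6->T, B6->T, B6->T, B6->T, B6->F, B8->S, B7->T, ...; outcomes B1=T, B1=F, B2=F, B3=F, B4=T, B5=F, B6=T, B6=F, B7=T, B8=S, B9=F, B10=E
input #4, n=3, v=0, x=3: events B1->T, B1->T, B1->F, B2->T, B3->F, B4->F, B6->T, B6->T, B6->T, B6->T, B6->T, B6->F, B8->E, B7->T, ...; outcomes B1=T, B1=F, B2=T, B3=F, B4=F, B6=T, B6=F, B7=T, B8=E, B9=F, B10=S
input #5, n=3, v=-1, x=5: events B1->T, B1->T, B1->F, B2->T, B3->F, B4->F, B6->T, B6->T, B6->T, B6->T, B6->F, B8->S, B7->T, B10->S, ...; outcomes B1=T, B1=F, B2=T, B3=F, B4=F, B6=T, B6=F, B7=T, B8=S, B9=F, B10=S
input #6, n=2, v=2, x=2: events B1->T, B1->T, B1->F, B2->T, B3->T, B4->F, B6->T, B6->T, B6->T, B6->T, B6->T, B6->T, B6->F, B8->E, ...; outcomes B1=T, B1=F, B2=T, B3=T, B4=F, B6=T, B6=F, B7=F, B8=E, B9=F, B10=E
input #7, n=1, v=2, x=3: events B1->T, B1->T, B1->F, B2->F, B3->T, B4->T, B5->T, B6->T, B6->T, B6->T, B6->T, B6->T, B6->F, B8->E, ...; outcomes B1=T, B1=F, B2=F, B3=T, B4=T, B5=T, B6=T, B6=F, B7=F, B8=E, B9=F, B10=E
union over the pool: B1=T, B1=F, B2=T, B2=F, B3=T, B3=F, B4=T, B4=F, B5=T, B5=F, B6=T, B6=F, B7=T, B7=F, B8=S, B8=E, B9=F, B10=S, B10=E
uncovered (3 of 22): B9=T, B11=T, B11=F

Answer: B9=T, B11=T, B11=F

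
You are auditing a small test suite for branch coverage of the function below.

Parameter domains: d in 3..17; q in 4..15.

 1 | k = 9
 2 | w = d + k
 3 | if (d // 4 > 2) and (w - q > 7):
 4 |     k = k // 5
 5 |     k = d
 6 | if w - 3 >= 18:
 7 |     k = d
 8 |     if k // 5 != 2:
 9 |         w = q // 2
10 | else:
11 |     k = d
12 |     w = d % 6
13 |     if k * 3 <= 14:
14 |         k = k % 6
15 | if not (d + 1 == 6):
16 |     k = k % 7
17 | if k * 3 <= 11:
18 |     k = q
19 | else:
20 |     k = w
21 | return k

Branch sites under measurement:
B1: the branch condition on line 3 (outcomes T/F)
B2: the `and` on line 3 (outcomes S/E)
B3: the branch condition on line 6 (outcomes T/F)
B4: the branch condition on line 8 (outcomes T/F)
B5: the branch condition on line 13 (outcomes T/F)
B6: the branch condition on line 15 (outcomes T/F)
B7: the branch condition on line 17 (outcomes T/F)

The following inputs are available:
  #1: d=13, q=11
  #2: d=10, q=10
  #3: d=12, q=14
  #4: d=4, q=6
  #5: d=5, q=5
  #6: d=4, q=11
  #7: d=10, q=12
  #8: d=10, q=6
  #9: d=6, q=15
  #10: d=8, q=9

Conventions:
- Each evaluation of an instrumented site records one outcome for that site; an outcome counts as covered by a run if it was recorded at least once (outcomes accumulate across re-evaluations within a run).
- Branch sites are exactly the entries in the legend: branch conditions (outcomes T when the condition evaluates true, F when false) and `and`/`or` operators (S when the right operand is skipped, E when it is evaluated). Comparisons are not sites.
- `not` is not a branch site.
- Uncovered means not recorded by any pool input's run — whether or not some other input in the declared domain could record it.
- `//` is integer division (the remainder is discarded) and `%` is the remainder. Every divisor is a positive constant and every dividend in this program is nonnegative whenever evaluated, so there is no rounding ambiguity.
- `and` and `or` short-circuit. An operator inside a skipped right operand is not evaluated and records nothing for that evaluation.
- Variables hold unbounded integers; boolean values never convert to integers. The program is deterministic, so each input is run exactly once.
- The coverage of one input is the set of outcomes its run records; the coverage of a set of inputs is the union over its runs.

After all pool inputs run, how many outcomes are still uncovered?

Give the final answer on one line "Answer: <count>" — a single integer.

run #1 (d=13, q=11) runs B2->E, B1->T, B3->T, B4->F, B6->T, B7->F; records B1=T, B2=E, B3=T, B4=F, B6=T, B7=F
run #2 (d=10, q=10) runs B2->S, B1->F, B3->F, B5->F, B6->T, B7->T; records B1=F, B2=S, B3=F, B5=F, B6=T, B7=T
run #3 (d=12, q=14) runs B2->E, B1->F, B3->T, B4->F, B6->T, B7->F; records B1=F, B2=E, B3=T, B4=F, B6=T, B7=F
run #4 (d=4, q=6) runs B2->S, B1->F, B3->F, B5->T, B6->T, B7->F; records B1=F, B2=S, B3=F, B5=T, B6=T, B7=F
run #5 (d=5, q=5) runs B2->S, B1->F, B3->F, B5->F, B6->F, B7->F; records B1=F, B2=S, B3=F, B5=F, B6=F, B7=F
run #6 (d=4, q=11) runs B2->S, B1->F, B3->F, B5->T, B6->T, B7->F; records B1=F, B2=S, B3=F, B5=T, B6=T, B7=F
run #7 (d=10, q=12) runs B2->S, B1->F, B3->F, B5->F, B6->T, B7->T; records B1=F, B2=S, B3=F, B5=F, B6=T, B7=T
run #8 (d=10, q=6) runs B2->S, B1->F, B3->F, B5->F, B6->T, B7->T; records B1=F, B2=S, B3=F, B5=F, B6=T, B7=T
run #9 (d=6, q=15) runs B2->S, B1->F, B3->F, B5->F, B6->T, B7->F; records B1=F, B2=S, B3=F, B5=F, B6=T, B7=F
run #10 (d=8, q=9) runs B2->S, B1->F, B3->F, B5->F, B6->T, B7->T; records B1=F, B2=S, B3=F, B5=F, B6=T, B7=T
union over the pool: B1=T, B1=F, B2=S, B2=E, B3=T, B3=F, B4=F, B5=T, B5=F, B6=T, B6=F, B7=T, B7=F
uncovered (1 of 14): B4=T

Answer: 1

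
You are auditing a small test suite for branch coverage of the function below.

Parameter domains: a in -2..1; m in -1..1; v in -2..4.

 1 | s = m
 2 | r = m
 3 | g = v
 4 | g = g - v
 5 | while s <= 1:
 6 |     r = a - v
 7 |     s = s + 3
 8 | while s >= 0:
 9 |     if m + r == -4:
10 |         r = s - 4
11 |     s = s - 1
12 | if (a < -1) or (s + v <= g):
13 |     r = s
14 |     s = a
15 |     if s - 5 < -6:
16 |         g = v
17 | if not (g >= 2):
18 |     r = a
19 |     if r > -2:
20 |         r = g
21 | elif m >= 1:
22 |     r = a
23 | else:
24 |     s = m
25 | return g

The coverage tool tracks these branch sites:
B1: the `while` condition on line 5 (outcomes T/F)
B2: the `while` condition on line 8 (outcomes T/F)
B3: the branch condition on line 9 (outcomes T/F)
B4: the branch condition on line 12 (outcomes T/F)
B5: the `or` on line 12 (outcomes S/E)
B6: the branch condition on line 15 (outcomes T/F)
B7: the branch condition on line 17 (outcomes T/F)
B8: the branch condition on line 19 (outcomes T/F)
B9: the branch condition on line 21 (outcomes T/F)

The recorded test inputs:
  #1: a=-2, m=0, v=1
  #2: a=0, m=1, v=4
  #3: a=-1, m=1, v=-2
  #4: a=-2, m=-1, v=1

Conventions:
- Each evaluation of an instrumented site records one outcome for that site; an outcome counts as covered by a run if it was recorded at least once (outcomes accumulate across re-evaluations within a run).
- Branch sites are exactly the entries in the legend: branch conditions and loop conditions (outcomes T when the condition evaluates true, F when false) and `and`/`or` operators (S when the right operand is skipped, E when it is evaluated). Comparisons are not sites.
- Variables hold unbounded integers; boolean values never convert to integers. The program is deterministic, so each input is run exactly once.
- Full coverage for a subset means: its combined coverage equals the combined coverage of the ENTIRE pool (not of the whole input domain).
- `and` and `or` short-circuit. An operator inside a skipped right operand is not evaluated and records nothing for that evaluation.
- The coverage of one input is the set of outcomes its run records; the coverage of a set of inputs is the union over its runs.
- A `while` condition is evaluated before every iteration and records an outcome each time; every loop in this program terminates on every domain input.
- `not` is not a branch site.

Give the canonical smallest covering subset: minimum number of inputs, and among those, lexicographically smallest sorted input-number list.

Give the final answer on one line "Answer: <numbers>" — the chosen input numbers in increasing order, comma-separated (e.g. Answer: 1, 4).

input #1, a=-2, m=0, v=1: events B1->T, B1->F, B2->T, B3->F, B2->T, B3->F, B2->T, B3->F, B2->T, B3->F, B2->F, B5->S, B4->T, B6->T, ...; outcomes B1=T, B1=F, B2=T, B2=F, B3=F, B4=T, B5=S, B6=T, B7=T, B8=F
input #2, a=0, m=1, v=4: events B1->T, B1->F, B2->T, B3->F, B2->T, B3->F, B2->T, B3->F, B2->T, B3->F, B2->T, B3->F, B2->F, B5->E, ...; outcomes B1=T, B1=F, B2=T, B2=F, B3=F, B4=F, B5=E, B7=T, B8=T
input #3, a=-1, m=1, v=-2: events B1->T, B1->F, B2->T, B3->F, B2->T, B3->F, B2->T, B3->F, B2->T, B3->F, B2->T, B3->F, B2->F, B5->E, ...; outcomes B1=T, B1=F, B2=T, B2=F, B3=F, B4=T, B5=E, B6=F, B7=T, B8=T
input #4, a=-2, m=-1, v=1: events B1->T, B1->F, B2->T, B3->T, B2->T, B3->F, B2->T, B3->F, B2->F, B5->S, B4->T, B6->T, B7->T, B8->F; outcomes B1=T, B1=F, B2=T, B2=F, B3=T, B3=F, B4=T, B5=S, B6=T, B7=T, B8=F
pool-wide coverage (15 outcomes): B1=T, B1=F, B2=T, B2=F, B3=T, B3=F, B4=T, B4=F, B5=S, B5=E, B6=T, B6=F, B7=T, B8=T, B8=F
no size-1 subset reaches all 15 outcomes (best union: 11/15)
no size-2 subset reaches all 15 outcomes (best union: 14/15)
inputs {2, 3, 4} (size 3) cover everything; no size-3 subset with a lexicographically smaller index list covers all 15

Answer: 2, 3, 4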